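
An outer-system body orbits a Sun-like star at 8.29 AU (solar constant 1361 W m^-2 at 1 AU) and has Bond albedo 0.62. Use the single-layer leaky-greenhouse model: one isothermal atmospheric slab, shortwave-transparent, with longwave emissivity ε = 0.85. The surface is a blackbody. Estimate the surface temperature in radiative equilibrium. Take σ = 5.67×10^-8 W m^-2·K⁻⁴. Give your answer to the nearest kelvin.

87 kelvin

Irradiance scales as 1/d², so S = 1361 W m^-2 × (1/8.29)² = 19.80 W m^-2.
At the top of the atmosphere, σT_e⁴ = S(1−α)/4 = 1.881 W m^-2, giving T_e = 75.90 K.
Surface balance with a leaky layer gives σT_s⁴ = σT_e⁴·2/(2−ε), so T_s = T_e·[2/(2−0.85)]^(1/4) = 87.16 K.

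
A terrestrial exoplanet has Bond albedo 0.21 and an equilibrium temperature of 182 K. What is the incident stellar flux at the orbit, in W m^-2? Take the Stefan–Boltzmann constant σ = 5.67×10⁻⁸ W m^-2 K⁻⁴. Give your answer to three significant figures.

315 W m^-2

Invert the energy balance for S: S = 4σT⁴/(1−α).
σT⁴ = 5.67×10⁻⁸·(182)⁴ = 62.21 W m^-2.
S = 4·62.21/0.79 = 315.0 W m^-2.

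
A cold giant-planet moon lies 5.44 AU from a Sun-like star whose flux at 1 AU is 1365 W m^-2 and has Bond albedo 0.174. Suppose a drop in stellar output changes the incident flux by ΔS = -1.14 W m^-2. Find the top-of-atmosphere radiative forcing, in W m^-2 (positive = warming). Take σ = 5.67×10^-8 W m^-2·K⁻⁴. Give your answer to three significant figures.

Irradiance scales as 1/d², so S = 1365 W m^-2 × (1/5.44)² = 46.12 W m^-2.
ΔF = Δ[S(1−α)]/4 = (1−0.174)·-1.14/4 = -0.2354 W m^-2.

-0.235 W m^-2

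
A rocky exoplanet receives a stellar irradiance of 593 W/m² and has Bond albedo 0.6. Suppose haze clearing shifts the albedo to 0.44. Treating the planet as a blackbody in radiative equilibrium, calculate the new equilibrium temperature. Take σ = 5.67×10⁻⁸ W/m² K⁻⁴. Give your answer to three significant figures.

196 K

With the new albedo, S(1−α₂)/4 = 83.02 W/m², so T₂ = 195.6 K.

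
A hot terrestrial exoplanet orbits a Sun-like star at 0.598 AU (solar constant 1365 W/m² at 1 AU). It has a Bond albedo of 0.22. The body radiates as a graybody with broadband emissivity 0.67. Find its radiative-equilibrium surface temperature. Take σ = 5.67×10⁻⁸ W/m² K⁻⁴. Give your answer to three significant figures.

Flux at the orbit: S = 1365/(0.598)² = 3817 W/m².
Absorbed flux (global mean): S(1−α)/4 = 3817·0.78/4 = 744.3 W/m².
Radiative balance εσT⁴ = 744.3 gives T = [744.3/(0.67·σ)]^(1/4) = 374.1 K.

374 kelvin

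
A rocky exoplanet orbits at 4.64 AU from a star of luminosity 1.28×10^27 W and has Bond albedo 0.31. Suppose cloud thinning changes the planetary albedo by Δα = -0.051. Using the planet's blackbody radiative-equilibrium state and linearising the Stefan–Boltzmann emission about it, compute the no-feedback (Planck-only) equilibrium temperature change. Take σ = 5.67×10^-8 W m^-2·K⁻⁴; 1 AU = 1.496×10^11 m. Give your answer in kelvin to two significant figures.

d = 4.64 × 1.496×10^11 m = 6.941×10^11 m.
Flux at the orbit: S = L/(4πd²) = 1.28×10^27/(4π·(6.94×10^11)²) = 211.4 W m^-2.
Unperturbed T_e = [211.4·(1−0.31)/(4σ)]^¼ = 159.2 K.
ΔF = −(S/4)Δα = −(211.4/4)×(-0.051) = 2.695 W m^-2.
Planck response: λ_P = 4σT_e³ = 4·5.67×10⁻⁸·(159.2)³ = 0.9160 W m^-2/K.
Hence the no-feedback warming is ΔF/(4σT_e³) = 2.94 K.

2.9 kelvin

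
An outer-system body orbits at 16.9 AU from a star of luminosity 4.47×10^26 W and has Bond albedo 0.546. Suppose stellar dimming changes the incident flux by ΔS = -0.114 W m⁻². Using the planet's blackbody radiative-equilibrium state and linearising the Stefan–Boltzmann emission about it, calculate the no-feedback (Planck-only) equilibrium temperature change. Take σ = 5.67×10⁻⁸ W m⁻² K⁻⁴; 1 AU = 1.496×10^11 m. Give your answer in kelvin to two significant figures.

-0.30 kelvin

d = 16.9 × 1.496×10^11 m = 2.528×10^12 m.
S = L/(4πd²) = 5.565 W m⁻².
Unperturbed T_e = [5.565·(1−0.546)/(4σ)]^¼ = 57.77 K.
Only a fraction (1−α) is absorbed and it's spread over 4πR², so ΔF = (1−α)ΔS/4 = -0.01294 W m⁻².
Linearising σT⁴ gives d(σT⁴)/dT = 4σT_e³ = 0.04373 W m⁻² per K.
ΔT₀ = ΔF/λ_P = -0.01294/0.04373 = -0.296 K.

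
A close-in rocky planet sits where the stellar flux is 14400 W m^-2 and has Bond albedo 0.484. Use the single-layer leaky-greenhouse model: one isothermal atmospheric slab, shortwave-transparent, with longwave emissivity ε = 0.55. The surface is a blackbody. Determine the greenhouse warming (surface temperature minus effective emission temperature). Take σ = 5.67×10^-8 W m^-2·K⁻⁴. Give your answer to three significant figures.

35.6 K

At the top of the atmosphere, σT_e⁴ = S(1−α)/4 = 1858 W m^-2, giving T_e = 425.4 K.
The surface balance (absorbed SW + ε·downward IR = σT_s⁴) with T_a⁴ = T_s⁴/2 reduces to T_s = T_e·[2/(2−ε)]^¼ = 461.1 K.
T_s − T_e = 461.1 − 425.4 = 35.62 K.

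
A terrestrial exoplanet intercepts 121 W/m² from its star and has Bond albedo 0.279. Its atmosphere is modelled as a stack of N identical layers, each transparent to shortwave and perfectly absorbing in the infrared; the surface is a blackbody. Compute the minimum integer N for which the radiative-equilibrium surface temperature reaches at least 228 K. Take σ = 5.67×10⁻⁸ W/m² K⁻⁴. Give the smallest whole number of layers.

7

OLR = S(1−α)/4 = 21.81 W/m²; the top layer radiates at T_e = 140.0 K.
Need (N+1)T_e⁴ ≥ T_s⁴, i.e. N+1 ≥ (228/140.0)⁴ = 7.025.
The minimum whole number is N = 7.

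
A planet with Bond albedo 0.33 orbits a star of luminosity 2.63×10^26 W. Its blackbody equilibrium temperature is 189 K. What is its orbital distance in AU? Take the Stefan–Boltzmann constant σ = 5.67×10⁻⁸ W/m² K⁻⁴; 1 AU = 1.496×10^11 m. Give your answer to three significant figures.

Required flux: S = 4σT⁴/(1−α) = 431.9 W/m².
From L = 4πd²S, d = √(2.63×10^26/(4π·431.9)) = 2.201×10^11 m = 1.471 AU.

1.47 AU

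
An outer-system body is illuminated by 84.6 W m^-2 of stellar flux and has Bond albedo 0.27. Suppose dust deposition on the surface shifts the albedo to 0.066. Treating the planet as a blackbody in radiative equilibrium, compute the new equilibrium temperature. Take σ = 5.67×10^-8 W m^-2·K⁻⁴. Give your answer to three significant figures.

137 K

T₂ = [S(1−α₂)/(4σ)]^(1/4) = [84.60·0.934/(4σ)]^(1/4) = 136.6 K.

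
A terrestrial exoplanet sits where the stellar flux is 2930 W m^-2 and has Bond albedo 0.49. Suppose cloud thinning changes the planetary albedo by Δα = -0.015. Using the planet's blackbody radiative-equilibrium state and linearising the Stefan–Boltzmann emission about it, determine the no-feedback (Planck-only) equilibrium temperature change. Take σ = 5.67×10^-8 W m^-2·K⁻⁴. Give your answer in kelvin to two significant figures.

2.1 K

Reference equilibrium: T_e = [S(1−α)/(4σ)]^(1/4) = 284.9 K.
ΔF = −(S/4)Δα = −(2930/4)×(-0.015) = 10.99 W m^-2.
The Planck feedback parameter is 4σT_e³ = 5.245 W m^-2/K.
So ΔT₀ = 10.99/5.245 = 2.09 K.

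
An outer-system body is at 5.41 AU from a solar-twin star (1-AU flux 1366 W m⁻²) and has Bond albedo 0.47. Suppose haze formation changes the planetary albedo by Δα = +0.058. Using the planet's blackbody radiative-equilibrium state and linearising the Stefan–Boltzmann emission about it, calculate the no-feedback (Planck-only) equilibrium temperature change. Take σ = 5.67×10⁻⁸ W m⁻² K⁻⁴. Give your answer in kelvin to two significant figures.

By the inverse-square law, S = 1366/5.41² = 46.67 W m⁻².
The baseline emission temperature is T_e = 102.2 K.
TOA radiative forcing: ΔF = −S·Δα/4 = −46.67·(+0.058)/4 = -0.6767 W m⁻².
Linearising σT⁴ gives d(σT⁴)/dT = 4σT_e³ = 0.2421 W m⁻² per K.
Hence the no-feedback warming is ΔF/(4σT_e³) = -2.80 K.

-2.8 K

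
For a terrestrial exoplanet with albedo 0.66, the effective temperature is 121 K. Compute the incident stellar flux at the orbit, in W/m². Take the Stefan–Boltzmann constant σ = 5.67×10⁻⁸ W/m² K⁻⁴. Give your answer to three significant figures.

Invert the energy balance for S: S = 4σT⁴/(1−α).
The emitted flux is σT⁴ = 12.15 W/m².
So S = 4×12.15/(1−0.66) = 143.0 W/m².

143 W/m²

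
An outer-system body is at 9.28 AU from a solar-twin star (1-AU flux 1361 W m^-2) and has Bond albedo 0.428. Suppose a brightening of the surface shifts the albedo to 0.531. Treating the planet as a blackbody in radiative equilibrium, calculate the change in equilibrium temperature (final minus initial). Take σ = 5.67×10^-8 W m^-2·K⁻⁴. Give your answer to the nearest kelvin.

-4 K

By the inverse-square law, S = 1361/9.28² = 15.80 W m^-2.
Initial: T₁ = [S(1−0.428)/(4σ)]^(1/4) = 79.46 K.
Final:   T₂ = [S(1−0.531)/(4σ)]^(1/4) = 75.61 K.
ΔT = T₂ − T₁ = -3.847 K.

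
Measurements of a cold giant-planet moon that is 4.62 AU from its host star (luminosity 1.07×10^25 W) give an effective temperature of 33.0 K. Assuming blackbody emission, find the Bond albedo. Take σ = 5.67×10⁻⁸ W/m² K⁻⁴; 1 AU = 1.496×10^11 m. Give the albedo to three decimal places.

d = 4.62 × 1.496×10^11 m = 6.912×10^11 m.
Spreading L over a sphere of radius d: S = 1.07×10^25/(4π·6.91×10^11²) = 1.782 W/m².
From σT⁴ = S(1−α)/4 we invert for α: 1−α = 4σT⁴/S.
σT⁴ = 0.06724 W/m², so 4σT⁴ = 0.2690 W/m².
1−α = 0.2690/1.782 = 0.1509, so α = 0.8491.

0.849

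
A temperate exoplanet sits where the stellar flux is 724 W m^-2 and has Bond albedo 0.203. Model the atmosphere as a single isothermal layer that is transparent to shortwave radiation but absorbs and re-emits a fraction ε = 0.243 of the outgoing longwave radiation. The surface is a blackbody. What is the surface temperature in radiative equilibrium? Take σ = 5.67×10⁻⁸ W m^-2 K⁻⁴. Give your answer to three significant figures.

232 K

At the top of the atmosphere, σT_e⁴ = S(1−α)/4 = 144.3 W m^-2, giving T_e = 224.6 K.
The surface balance (absorbed SW + ε·downward IR = σT_s⁴) with T_a⁴ = T_s⁴/2 reduces to T_s = T_e·[2/(2−ε)]^¼ = 232.0 K.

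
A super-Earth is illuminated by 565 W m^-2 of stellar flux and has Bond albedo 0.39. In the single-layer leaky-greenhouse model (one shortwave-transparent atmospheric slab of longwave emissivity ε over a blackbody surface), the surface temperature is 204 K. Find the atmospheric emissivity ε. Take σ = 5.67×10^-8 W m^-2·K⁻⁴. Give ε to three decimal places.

0.245

First, T_e = [565.0·(1−0.39)/(4σ)]^(1/4) = 197.4 K.
Since (2−ε)/2 = (T_e/T_s)⁴ = 0.8774, ε = 0.2451.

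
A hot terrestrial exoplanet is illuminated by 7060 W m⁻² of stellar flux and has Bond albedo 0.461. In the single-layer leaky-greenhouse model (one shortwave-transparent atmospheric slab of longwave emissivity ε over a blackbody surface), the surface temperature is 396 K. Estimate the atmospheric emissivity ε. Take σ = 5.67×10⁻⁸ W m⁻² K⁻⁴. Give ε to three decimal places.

0.635

First, T_e = [7060·(1−0.461)/(4σ)]^(1/4) = 359.9 K.
Inverting T_s⁴ = 2T_e⁴/(2−ε): (T_e/T_s)⁴ = 0.6823, so ε = 2(1 − 0.6823) = 0.6354.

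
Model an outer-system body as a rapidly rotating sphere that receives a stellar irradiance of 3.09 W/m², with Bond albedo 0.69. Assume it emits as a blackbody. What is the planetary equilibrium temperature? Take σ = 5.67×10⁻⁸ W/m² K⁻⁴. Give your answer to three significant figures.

Absorbed flux (global mean): S(1−α)/4 = 3.090·0.31/4 = 0.2395 W/m².
In equilibrium σT⁴ equals this, so T = 45.33 K.

45.3 kelvin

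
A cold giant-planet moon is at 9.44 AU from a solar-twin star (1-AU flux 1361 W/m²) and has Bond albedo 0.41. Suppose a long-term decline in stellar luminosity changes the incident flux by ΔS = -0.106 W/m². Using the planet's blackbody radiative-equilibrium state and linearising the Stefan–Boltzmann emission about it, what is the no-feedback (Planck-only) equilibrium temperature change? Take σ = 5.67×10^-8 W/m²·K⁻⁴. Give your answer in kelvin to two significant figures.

Flux at the orbit: S = 1361/(9.44)² = 15.27 W/m².
Unperturbed T_e = [15.27·(1−0.41)/(4σ)]^¼ = 79.39 K.
Only a fraction (1−α) is absorbed and it's spread over 4πR², so ΔF = (1−α)ΔS/4 = -0.01564 W/m².
Planck response: λ_P = 4σT_e³ = 4·5.67×10⁻⁸·(79.39)³ = 0.1135 W/m²/K.
So ΔT₀ = -0.01564/0.1135 = -0.138 K.

-0.14 K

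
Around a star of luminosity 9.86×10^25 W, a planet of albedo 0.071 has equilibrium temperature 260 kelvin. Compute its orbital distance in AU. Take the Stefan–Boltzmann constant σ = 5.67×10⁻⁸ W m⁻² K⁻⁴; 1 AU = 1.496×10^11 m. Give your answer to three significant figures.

Required flux: S = 4σT⁴/(1−α) = 1116 W m⁻².
From L = 4πd²S, d = √(9.86×10^25/(4π·1116)) = 8.386×10^10 m = 0.5606 AU.

0.561 AU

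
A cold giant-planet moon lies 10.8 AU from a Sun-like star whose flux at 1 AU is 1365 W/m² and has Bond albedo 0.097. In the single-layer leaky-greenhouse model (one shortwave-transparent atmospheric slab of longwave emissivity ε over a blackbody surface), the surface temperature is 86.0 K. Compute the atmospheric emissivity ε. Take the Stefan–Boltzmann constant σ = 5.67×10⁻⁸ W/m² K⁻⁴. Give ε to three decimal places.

0.296

Flux at the orbit: S = 1365/(10.8)² = 11.70 W/m².
First, T_e = [11.70·(1−0.097)/(4σ)]^(1/4) = 82.62 K.
Since (2−ε)/2 = (T_e/T_s)⁴ = 0.8518, ε = 0.2964.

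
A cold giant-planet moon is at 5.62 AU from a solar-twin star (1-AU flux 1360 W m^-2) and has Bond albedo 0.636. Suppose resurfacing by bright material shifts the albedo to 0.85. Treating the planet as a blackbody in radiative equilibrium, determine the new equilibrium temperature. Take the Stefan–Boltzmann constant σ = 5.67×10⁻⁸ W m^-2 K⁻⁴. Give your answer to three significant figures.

73.1 K

By the inverse-square law, S = 1360/5.62² = 43.06 W m^-2.
With the new albedo, S(1−α₂)/4 = 1.615 W m^-2, so T₂ = 73.05 K.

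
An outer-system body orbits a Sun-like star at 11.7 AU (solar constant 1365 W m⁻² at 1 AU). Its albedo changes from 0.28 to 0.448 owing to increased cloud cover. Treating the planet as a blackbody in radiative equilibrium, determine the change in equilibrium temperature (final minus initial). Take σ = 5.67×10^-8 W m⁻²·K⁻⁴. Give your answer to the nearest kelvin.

By the inverse-square law, S = 1365/11.7² = 9.972 W m⁻².
Before: T₁ = [9.972·0.72/(4σ)]^(1/4) = 75.01 K.
With α = 0.448, T₂ = 70.19 K.
Change: 70.19 − 75.01 = -4.821 K.

-5 kelvin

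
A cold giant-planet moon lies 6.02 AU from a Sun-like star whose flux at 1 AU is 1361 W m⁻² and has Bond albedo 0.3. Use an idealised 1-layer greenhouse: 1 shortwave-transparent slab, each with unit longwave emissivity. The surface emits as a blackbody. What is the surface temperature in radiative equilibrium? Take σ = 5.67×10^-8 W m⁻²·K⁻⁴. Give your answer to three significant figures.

123 K

By the inverse-square law, S = 1361/6.02² = 37.55 W m⁻².
The effective emission temperature is T_e = [S(1−α)/(4σ)]^¼ = 103.8 K.
For an N-layer opaque stack, T_s⁴ = (N+1)T_e⁴, hence T_s = (2)^(1/4)×103.8 K = 123.4 K.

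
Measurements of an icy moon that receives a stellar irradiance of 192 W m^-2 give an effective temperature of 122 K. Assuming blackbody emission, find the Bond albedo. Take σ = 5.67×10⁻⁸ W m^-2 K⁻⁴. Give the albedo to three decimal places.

From σT⁴ = S(1−α)/4 we invert for α: 1−α = 4σT⁴/S.
4σT⁴ = 4·5.67×10⁻⁸·(122)⁴ = 50.24 W m^-2.
Hence α = 1 − 50.24/192.0 = 0.7383.

0.738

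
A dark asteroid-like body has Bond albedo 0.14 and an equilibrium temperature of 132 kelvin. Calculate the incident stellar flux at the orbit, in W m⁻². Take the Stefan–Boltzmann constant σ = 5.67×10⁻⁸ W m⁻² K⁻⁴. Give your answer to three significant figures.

80.1 W m⁻²

From S(1−α)/4 = σT⁴: S = 4σT⁴/(1−α).
The emitted flux is σT⁴ = 17.21 W m⁻².
So S = 4×17.21/(1−0.14) = 80.06 W m⁻².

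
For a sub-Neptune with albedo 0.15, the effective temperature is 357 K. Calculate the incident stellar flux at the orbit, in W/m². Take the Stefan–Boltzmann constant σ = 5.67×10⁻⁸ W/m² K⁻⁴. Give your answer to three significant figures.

4330 W/m²

From S(1−α)/4 = σT⁴: S = 4σT⁴/(1−α).
σT⁴ = 5.67×10⁻⁸·(357)⁴ = 921.0 W/m².
S = 4·921.0/0.85 = 4334 W/m².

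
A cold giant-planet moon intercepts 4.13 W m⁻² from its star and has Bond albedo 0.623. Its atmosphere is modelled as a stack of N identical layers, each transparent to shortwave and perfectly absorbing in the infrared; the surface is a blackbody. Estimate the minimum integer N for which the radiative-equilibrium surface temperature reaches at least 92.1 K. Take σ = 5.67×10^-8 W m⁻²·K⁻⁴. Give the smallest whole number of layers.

10

OLR = S(1−α)/4 = 0.3893 W m⁻²; the top layer radiates at T_e = 51.19 K.
Since T_s⁴ = (N+1)T_e⁴, we need N ≥ (T_s/T_e)⁴ − 1 = 9.481.
The minimum whole number is N = 10.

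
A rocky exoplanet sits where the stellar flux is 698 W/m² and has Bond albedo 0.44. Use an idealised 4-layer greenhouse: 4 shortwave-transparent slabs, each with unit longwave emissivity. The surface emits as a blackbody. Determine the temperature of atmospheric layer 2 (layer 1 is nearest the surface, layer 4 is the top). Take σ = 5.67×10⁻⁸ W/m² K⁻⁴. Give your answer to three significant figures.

OLR = S(1−α)/4 = 97.72 W/m²; the top layer radiates at T_e = 203.8 K.
The net upward flux σT_e⁴ is constant between every pair of levels, so T_k⁴ = (N+1−k)T_e⁴.
T_2 = (3)^(1/4)·203.8 = 268.2 K.

268 kelvin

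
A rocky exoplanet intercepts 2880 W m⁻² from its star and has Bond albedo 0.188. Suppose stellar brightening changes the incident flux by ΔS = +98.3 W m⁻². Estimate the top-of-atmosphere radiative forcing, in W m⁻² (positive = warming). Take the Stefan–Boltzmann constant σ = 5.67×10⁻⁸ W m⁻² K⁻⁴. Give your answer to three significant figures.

Only a fraction (1−α) is absorbed and it's spread over 4πR², so ΔF = (1−α)ΔS/4 = 19.95 W m⁻².

20.0 W m⁻²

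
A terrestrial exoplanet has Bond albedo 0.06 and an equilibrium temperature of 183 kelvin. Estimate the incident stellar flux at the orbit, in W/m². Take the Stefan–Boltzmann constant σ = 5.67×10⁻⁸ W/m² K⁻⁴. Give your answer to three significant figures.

271 W/m²

From S(1−α)/4 = σT⁴: S = 4σT⁴/(1−α).
The emitted flux is σT⁴ = 63.59 W/m².
So S = 4×63.59/(1−0.06) = 270.6 W/m².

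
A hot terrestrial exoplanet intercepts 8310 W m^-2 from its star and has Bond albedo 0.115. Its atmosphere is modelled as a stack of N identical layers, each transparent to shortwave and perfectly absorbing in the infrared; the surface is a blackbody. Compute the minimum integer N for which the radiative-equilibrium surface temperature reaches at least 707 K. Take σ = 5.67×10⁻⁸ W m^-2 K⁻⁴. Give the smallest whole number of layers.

The effective emission temperature is T_e = [S(1−α)/(4σ)]^¼ = 424.4 K.
Need (N+1)T_e⁴ ≥ T_s⁴, i.e. N+1 ≥ (707/424.4)⁴ = 7.705.
Rounding up, N = 7.

7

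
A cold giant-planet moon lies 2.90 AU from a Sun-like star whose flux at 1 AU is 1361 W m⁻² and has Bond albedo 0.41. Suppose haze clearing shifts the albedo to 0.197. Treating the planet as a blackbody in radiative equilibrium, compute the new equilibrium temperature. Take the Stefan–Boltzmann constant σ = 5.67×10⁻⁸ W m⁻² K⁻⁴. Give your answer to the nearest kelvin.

Flux at the orbit: S = 1361/(2.90)² = 161.8 W m⁻².
With the new albedo, S(1−α₂)/4 = 32.49 W m⁻², so T₂ = 154.7 K.

155 K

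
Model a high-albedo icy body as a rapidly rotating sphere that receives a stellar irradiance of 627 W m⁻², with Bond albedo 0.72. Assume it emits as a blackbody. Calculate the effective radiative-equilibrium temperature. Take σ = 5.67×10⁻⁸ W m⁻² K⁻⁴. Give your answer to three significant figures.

167 K

The planet absorbs (1−α)S over its disc πR² and re-emits over 4πR², so the mean absorbed flux is (1−0.72)·627.0/4 = 43.89 W m⁻².
In equilibrium σT⁴ equals this, so T = 166.8 K.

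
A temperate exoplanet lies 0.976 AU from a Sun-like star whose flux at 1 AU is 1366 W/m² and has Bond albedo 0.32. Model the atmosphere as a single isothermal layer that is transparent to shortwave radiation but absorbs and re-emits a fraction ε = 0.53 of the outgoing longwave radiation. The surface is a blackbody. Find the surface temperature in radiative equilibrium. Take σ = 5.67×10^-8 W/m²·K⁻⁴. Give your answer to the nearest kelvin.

277 K

Flux at the orbit: S = 1366/(0.976)² = 1434 W/m².
The planet radiates to space at T_e = [S(1−α)/(4σ)]^(1/4) = 256.1 K.
For a single slab of emissivity ε, T_s⁴ = 2T_e⁴/(2−ε); thus T_s = 256.1·(1.361)^(1/4) = 276.6 K.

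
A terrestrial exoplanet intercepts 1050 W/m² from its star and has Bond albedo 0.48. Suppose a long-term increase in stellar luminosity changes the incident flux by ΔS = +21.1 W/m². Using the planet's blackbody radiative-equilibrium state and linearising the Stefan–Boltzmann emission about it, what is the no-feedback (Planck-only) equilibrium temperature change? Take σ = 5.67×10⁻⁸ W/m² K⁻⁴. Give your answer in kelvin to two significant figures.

Reference equilibrium: T_e = [S(1−α)/(4σ)]^(1/4) = 221.5 K.
TOA radiative forcing: ΔF = (1−α)ΔS/4 = 0.52·(+21.1)/4 = 2.743 W/m².
Linearising σT⁴ gives d(σT⁴)/dT = 4σT_e³ = 2.465 W/m² per K.
Hence the no-feedback warming is ΔF/(4σT_e³) = 1.11 K.

1.1 K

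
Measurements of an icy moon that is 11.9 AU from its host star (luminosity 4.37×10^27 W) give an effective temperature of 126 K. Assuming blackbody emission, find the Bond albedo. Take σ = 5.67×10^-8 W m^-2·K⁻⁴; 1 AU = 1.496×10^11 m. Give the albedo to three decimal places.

d = 11.9 × 1.496×10^11 m = 1.780×10^12 m.
Spreading L over a sphere of radius d: S = 4.37×10^27/(4π·1.78×10^12²) = 109.7 W m^-2.
Rearranging the radiative balance, α = 1 − 4σT⁴/S.
σT⁴ = 14.29 W m^-2, so 4σT⁴ = 57.16 W m^-2.
1−α = 57.16/109.7 = 0.5210, so α = 0.4790.

0.479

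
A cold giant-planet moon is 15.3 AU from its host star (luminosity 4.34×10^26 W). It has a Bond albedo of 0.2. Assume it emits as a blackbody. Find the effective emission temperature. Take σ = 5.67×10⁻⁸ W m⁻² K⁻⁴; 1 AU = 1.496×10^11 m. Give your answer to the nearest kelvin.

d = 15.3 × 1.496×10^11 m = 2.289×10^12 m.
S = L/(4πd²) = 6.592 W m⁻².
Absorbed flux (global mean): S(1−α)/4 = 6.592·0.8/4 = 1.318 W m⁻².
In equilibrium σT⁴ equals this, so T = 69.44 K.

69 kelvin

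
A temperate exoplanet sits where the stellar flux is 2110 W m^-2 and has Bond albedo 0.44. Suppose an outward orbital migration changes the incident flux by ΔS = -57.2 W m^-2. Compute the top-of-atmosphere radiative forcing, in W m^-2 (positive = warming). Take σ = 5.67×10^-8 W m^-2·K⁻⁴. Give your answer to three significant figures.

-8.01 W m^-2

Only a fraction (1−α) is absorbed and it's spread over 4πR², so ΔF = (1−α)ΔS/4 = -8.008 W m^-2.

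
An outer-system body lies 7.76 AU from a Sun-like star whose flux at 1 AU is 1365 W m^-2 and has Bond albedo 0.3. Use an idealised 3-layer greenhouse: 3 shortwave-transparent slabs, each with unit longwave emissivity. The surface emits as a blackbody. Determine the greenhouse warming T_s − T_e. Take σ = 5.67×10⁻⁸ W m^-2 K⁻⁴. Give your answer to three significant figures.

37.9 kelvin

Irradiance scales as 1/d², so S = 1365 W m^-2 × (1/7.76)² = 22.67 W m^-2.
OLR = S(1−α)/4 = 3.967 W m^-2; the top layer radiates at T_e = 91.46 K.
T_s = (N+1)^(1/4)·T_e = 129.3 K.
Warming: T_s − T_e = 37.88 K.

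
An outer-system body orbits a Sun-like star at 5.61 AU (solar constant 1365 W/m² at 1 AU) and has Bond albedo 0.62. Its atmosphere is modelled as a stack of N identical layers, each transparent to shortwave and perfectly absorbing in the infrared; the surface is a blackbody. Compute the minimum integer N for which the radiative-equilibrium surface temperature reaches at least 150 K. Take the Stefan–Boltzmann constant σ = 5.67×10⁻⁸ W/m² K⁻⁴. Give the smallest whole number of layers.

6

By the inverse-square law, S = 1365/5.61² = 43.37 W/m².
The effective emission temperature is T_e = [S(1−α)/(4σ)]^¼ = 92.33 K.
T_s = (N+1)^(1/4)·T_e ≥ 150 K requires N+1 ≥ (T_s/T_e)⁴ = (150/92.33)⁴ = 6.967.
Rounding up, N = 6.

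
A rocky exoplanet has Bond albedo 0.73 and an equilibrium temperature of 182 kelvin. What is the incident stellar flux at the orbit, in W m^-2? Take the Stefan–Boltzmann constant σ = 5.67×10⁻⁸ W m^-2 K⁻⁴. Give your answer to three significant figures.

922 W m^-2

From S(1−α)/4 = σT⁴: S = 4σT⁴/(1−α).
The emitted flux is σT⁴ = 62.21 W m^-2.
So S = 4×62.21/(1−0.73) = 921.6 W m^-2.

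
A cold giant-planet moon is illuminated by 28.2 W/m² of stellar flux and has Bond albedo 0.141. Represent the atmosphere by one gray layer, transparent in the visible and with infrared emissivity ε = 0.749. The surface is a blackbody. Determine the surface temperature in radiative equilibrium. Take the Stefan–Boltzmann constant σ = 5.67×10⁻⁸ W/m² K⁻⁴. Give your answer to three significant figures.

114 kelvin

At the top of the atmosphere, σT_e⁴ = S(1−α)/4 = 6.056 W/m², giving T_e = 101.7 K.
Surface balance with a leaky layer gives σT_s⁴ = σT_e⁴·2/(2−ε), so T_s = T_e·[2/(2−0.749)]^(1/4) = 114.3 K.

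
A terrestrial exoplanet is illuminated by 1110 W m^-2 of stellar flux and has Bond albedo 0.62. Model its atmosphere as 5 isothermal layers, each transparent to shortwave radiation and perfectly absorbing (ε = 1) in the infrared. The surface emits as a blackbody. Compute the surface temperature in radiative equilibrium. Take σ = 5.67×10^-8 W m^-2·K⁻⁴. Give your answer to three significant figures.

325 kelvin

OLR = S(1−α)/4 = 105.5 W m^-2; the top layer radiates at T_e = 207.7 K.
Layer-by-layer balance gives σT_s⁴ = (N+1)σT_e⁴, so T_s = 6^¼·207.7 = 325.0 K.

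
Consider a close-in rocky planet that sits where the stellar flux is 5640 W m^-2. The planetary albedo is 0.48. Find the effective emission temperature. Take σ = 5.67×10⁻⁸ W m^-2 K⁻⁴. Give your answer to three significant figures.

Absorbed flux (global mean): S(1−α)/4 = 5640·0.52/4 = 733.2 W m^-2.
In equilibrium σT⁴ equals this, so T = 337.2 K.

337 K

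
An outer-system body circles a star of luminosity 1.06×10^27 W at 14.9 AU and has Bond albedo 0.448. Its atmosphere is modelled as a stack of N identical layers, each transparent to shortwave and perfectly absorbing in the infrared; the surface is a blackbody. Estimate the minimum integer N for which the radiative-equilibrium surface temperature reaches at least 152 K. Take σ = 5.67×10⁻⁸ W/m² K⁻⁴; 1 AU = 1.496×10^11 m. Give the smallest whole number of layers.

12

Orbital distance: d = 14.9 AU = 2.229×10^12 m.
Spreading L over a sphere of radius d: S = 1.06×10^27/(4π·2.23×10^12²) = 16.98 W/m².
OLR = S(1−α)/4 = 2.343 W/m²; the top layer radiates at T_e = 80.18 K.
T_s = (N+1)^(1/4)·T_e ≥ 152 K requires N+1 ≥ (T_s/T_e)⁴ = (152/80.18)⁴ = 12.919.
The minimum whole number is N = 12.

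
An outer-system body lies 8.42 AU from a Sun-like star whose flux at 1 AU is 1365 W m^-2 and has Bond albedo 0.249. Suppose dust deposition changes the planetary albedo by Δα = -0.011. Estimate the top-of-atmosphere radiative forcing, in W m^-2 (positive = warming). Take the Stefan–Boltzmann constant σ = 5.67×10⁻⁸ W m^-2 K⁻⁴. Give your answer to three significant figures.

Flux at the orbit: S = 1365/(8.42)² = 19.25 W m^-2.
TOA radiative forcing: ΔF = −S·Δα/4 = −19.25·(-0.011)/4 = 0.05295 W m^-2.

0.0529 W m^-2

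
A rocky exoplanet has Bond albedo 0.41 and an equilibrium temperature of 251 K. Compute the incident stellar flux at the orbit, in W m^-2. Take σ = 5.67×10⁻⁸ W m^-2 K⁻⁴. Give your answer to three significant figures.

1530 W m^-2

From S(1−α)/4 = σT⁴: S = 4σT⁴/(1−α).
The emitted flux is σT⁴ = 225.0 W m^-2.
S = 4·225.0/0.59 = 1526 W m^-2.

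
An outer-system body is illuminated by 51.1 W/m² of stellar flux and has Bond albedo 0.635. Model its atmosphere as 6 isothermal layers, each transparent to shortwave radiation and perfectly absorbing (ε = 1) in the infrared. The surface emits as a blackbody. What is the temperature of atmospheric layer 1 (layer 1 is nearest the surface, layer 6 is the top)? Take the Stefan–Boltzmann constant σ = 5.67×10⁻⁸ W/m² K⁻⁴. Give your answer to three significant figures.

149 K

The effective emission temperature is T_e = [S(1−α)/(4σ)]^¼ = 95.23 K.
Each opaque layer satisfies 2T_j⁴ = T_{j−1}⁴ + T_{j+1}⁴, giving T_k⁴ = (N+1−k)T_e⁴.
With k = 1: T_1 = (6+1−1)^¼·95.23 K = 149.0 K.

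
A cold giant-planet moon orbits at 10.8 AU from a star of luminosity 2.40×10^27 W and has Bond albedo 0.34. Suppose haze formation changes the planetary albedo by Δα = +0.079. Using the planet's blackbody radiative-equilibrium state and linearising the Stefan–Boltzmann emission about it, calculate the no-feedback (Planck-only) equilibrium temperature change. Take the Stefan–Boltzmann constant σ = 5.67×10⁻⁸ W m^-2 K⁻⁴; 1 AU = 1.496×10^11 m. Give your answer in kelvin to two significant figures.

-3.6 K

d = 10.8 × 1.496×10^11 m = 1.616×10^12 m.
Spreading L over a sphere of radius d: S = 2.40×10^27/(4π·1.62×10^12²) = 73.16 W m^-2.
The baseline emission temperature is T_e = 120.8 K.
TOA radiative forcing: ΔF = −S·Δα/4 = −73.16·(+0.079)/4 = -1.445 W m^-2.
The Planck feedback parameter is 4σT_e³ = 0.3997 W m^-2/K.
So ΔT₀ = -1.445/0.3997 = -3.61 K.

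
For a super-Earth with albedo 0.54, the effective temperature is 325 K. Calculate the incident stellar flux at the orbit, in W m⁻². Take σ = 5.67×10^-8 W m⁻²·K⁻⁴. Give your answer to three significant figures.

From S(1−α)/4 = σT⁴: S = 4σT⁴/(1−α).
The emitted flux is σT⁴ = 632.6 W m⁻².
So S = 4×632.6/(1−0.54) = 5501 W m⁻².

5500 W m⁻²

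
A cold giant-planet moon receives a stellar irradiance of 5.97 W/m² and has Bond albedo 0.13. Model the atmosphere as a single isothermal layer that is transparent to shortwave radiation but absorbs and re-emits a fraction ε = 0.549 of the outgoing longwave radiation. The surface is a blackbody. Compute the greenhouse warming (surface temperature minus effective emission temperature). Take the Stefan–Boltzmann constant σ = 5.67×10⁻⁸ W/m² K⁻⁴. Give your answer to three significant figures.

The planet radiates to space at T_e = [S(1−α)/(4σ)]^(1/4) = 69.18 K.
Surface balance with a leaky layer gives σT_s⁴ = σT_e⁴·2/(2−ε), so T_s = T_e·[2/(2−0.549)]^(1/4) = 74.96 K.
The atmosphere warms the surface by 5.778 K.

5.78 K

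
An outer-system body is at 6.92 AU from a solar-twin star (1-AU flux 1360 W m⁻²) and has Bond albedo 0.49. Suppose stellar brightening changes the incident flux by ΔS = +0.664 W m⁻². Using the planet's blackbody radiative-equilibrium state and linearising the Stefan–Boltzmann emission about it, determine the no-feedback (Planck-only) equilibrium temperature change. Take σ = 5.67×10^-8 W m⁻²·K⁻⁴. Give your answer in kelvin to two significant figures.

0.52 K

Irradiance scales as 1/d², so S = 1360 W m⁻² × (1/6.92)² = 28.40 W m⁻².
Reference equilibrium: T_e = [S(1−α)/(4σ)]^(1/4) = 89.40 K.
ΔF = Δ[S(1−α)]/4 = (1−0.49)·+0.664/4 = 0.08466 W m⁻².
Planck response: λ_P = 4σT_e³ = 4·5.67×10⁻⁸·(89.40)³ = 0.1620 W m⁻²/K.
ΔT₀ = ΔF/λ_P = 0.08466/0.1620 = 0.523 K.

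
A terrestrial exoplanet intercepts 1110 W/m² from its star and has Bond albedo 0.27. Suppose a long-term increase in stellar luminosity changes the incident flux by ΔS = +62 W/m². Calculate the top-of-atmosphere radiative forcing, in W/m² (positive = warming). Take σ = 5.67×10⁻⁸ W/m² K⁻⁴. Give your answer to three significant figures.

11.3 W/m²

Only a fraction (1−α) is absorbed and it's spread over 4πR², so ΔF = (1−α)ΔS/4 = 11.31 W/m².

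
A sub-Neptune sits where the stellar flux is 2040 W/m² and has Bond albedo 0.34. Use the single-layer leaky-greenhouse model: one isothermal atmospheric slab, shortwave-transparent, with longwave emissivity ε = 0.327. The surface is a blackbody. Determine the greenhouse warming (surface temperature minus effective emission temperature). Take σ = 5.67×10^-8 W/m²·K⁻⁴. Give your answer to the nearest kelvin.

13 K

The planet radiates to space at T_e = [S(1−α)/(4σ)]^(1/4) = 277.6 K.
The surface balance (absorbed SW + ε·downward IR = σT_s⁴) with T_a⁴ = T_s⁴/2 reduces to T_s = T_e·[2/(2−ε)]^¼ = 290.2 K.
T_s − T_e = 290.2 − 277.6 = 12.67 K.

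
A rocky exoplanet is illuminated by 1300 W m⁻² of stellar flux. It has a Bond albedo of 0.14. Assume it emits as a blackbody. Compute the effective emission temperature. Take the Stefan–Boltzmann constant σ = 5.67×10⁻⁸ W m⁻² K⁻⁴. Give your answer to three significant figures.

265 K

The planet absorbs (1−α)S over its disc πR² and re-emits over 4πR², so the mean absorbed flux is (1−0.14)·1300/4 = 279.5 W m⁻².
In equilibrium σT⁴ equals this, so T = 265.0 K.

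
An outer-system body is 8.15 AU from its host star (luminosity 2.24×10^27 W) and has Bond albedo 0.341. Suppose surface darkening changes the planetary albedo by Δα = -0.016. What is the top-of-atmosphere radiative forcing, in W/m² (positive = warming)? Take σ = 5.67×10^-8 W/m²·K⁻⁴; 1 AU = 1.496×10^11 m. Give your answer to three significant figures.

0.480 W/m²

d = 8.15 × 1.496×10^11 m = 1.219×10^12 m.
Spreading L over a sphere of radius d: S = 2.24×10^27/(4π·1.22×10^12²) = 119.9 W/m².
ΔF = −(S/4)Δα = −(119.9/4)×(-0.016) = 0.4796 W/m².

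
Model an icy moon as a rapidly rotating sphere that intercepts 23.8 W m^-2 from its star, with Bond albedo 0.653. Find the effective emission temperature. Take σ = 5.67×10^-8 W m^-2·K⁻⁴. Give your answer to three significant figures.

77.7 K

The planet absorbs (1−α)S over its disc πR² and re-emits over 4πR², so the mean absorbed flux is (1−0.653)·23.80/4 = 2.065 W m^-2.
In equilibrium σT⁴ equals this, so T = 77.68 K.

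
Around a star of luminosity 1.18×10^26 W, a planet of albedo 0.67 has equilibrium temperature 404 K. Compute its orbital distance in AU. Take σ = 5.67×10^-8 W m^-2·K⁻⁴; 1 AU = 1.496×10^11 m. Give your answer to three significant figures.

The flux needed for this T is 4σT⁴/(1−0.67) = 18310 W m^-2.
S = L/(4πd²) → d = √(L/4πS) = √(1.18×10^26/(4π·18310)) = 2.265×10^10 m = 0.1514 AU.

0.151 AU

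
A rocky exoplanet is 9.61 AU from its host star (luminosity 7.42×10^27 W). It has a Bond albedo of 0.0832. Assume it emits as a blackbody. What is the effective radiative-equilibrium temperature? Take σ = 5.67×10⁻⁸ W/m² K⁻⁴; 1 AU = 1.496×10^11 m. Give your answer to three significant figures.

d = 9.61 × 1.496×10^11 m = 1.438×10^12 m.
Spreading L over a sphere of radius d: S = 7.42×10^27/(4π·1.44×10^12²) = 285.7 W/m².
The planet absorbs (1−α)S over its disc πR² and re-emits over 4πR², so the mean absorbed flux is (1−0.0832)·285.7/4 = 65.48 W/m².
In equilibrium σT⁴ equals this, so T = 184.3 K.

184 K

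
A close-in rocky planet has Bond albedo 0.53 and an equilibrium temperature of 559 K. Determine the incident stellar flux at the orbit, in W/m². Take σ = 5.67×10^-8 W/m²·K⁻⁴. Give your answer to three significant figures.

47100 W/m²

Invert the energy balance for S: S = 4σT⁴/(1−α).
σT⁴ = 5.67×10⁻⁸·(559)⁴ = 5536 W/m².
S = 4·5536/0.47 = 47120 W/m².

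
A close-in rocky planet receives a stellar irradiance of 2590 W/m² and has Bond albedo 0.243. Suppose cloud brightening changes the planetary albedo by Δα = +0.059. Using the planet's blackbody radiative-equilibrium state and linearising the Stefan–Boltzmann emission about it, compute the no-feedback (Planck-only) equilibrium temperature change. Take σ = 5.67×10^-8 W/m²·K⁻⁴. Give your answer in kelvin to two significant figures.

-5.9 K

The baseline emission temperature is T_e = 304.9 K.
TOA radiative forcing: ΔF = −S·Δα/4 = −2590·(+0.059)/4 = -38.20 W/m².
Linearising σT⁴ gives d(σT⁴)/dT = 4σT_e³ = 6.430 W/m² per K.
Hence the no-feedback warming is ΔF/(4σT_e³) = -5.94 K.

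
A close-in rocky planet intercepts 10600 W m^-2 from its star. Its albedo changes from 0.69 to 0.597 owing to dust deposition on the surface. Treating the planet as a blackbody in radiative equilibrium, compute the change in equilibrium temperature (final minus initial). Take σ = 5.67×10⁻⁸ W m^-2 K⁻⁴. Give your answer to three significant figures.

23.5 kelvin

Before: T₁ = [10600·0.31/(4σ)]^(1/4) = 346.9 K.
With α = 0.597, T₂ = 370.5 K.
ΔT = T₂ − T₁ = 23.52 K.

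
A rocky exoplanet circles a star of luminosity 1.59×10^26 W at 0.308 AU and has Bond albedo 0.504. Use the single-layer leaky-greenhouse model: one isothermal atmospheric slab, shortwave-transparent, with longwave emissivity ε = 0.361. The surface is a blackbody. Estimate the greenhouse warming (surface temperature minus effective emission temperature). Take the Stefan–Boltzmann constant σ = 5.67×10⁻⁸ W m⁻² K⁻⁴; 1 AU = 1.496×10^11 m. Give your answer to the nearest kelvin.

d = 0.308 × 1.496×10^11 m = 4.608×10^10 m.
Flux at the orbit: S = L/(4πd²) = 1.59×10^26/(4π·(4.61×10^10)²) = 5960 W m⁻².
Effective emission temperature (TOA balance): σT_e⁴ = S(1−α)/4 = 739.0 W m⁻² → T_e = 337.9 K.
The surface balance (absorbed SW + ε·downward IR = σT_s⁴) with T_a⁴ = T_s⁴/2 reduces to T_s = T_e·[2/(2−ε)]^¼ = 355.1 K.
Greenhouse warming: T_s − T_e = 17.24 K.

17 K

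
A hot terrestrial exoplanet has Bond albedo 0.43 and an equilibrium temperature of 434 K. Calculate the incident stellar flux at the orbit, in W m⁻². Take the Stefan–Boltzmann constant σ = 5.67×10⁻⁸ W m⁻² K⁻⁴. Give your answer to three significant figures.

14100 W m⁻²

From S(1−α)/4 = σT⁴: S = 4σT⁴/(1−α).
The emitted flux is σT⁴ = 2012 W m⁻².
So S = 4×2012/(1−0.43) = 14120 W m⁻².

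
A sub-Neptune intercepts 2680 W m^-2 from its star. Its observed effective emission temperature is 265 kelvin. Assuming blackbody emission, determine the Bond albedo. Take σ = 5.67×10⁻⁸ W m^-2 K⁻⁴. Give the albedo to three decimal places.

0.583

Rearranging the radiative balance, α = 1 − 4σT⁴/S.
σT⁴ = 279.6 W m^-2, so 4σT⁴ = 1118 W m^-2.
1−α = 1118/2680 = 0.4173, so α = 0.5827.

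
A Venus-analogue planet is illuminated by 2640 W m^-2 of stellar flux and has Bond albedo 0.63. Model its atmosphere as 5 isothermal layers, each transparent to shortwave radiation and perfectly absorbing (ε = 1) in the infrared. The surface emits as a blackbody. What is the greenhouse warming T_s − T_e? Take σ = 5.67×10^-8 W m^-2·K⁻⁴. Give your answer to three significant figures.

145 K

OLR = S(1−α)/4 = 244.2 W m^-2; the top layer radiates at T_e = 256.2 K.
Surface: T_s = (6)^¼·T_e = 400.9 K.
So the greenhouse effect raises the surface by 400.9 − 256.2 = 144.8 K.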